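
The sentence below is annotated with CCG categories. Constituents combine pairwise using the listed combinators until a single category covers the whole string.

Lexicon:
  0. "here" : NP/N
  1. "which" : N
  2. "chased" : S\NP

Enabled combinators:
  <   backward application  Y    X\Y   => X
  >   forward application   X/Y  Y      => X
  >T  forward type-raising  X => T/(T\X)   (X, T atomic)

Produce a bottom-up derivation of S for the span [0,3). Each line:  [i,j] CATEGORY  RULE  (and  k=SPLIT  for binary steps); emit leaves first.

[0,3] S   <
  [0,2] NP   >
    [0,1] "here" : NP/N
    [1,2] "which" : N
  [2,3] "chased" : S\NP

[0,1] NP/N  lex  "here"
[1,2] N  lex  "which"
[0,2] NP  >  k=1
[2,3] S\NP  lex  "chased"
[0,3] S  <  k=2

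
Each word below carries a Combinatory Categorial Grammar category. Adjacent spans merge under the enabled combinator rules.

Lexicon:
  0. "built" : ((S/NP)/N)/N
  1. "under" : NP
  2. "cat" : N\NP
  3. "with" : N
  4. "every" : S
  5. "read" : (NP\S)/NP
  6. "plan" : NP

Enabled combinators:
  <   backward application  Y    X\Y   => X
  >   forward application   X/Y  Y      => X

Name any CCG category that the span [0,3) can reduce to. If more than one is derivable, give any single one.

(S/NP)/N

[0,7] S   >
  [0,4] S/NP   >
    [0,3] (S/NP)/N   >
      [0,1] "built" : ((S/NP)/N)/N
      [1,3] N   <
        [1,2] "under" : NP
        [2,3] "cat" : N\NP
    [3,4] "with" : N
  [4,7] NP   <
    [4,5] "every" : S
    [5,7] NP\S   >
      [5,6] "read" : (NP\S)/NP
      [6,7] "plan" : NP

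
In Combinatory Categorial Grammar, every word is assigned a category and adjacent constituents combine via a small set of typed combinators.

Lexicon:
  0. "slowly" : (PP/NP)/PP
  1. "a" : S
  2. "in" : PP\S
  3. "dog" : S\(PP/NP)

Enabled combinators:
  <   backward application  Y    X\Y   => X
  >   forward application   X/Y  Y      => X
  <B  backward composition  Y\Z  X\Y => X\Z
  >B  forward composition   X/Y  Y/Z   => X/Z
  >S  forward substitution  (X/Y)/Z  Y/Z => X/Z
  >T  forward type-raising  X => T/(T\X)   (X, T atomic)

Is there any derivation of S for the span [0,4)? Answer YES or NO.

[0,4] S   <
  [0,3] PP/NP   >
    [0,1] "slowly" : (PP/NP)/PP
    [1,3] PP   <
      [1,2] "a" : S
      [2,3] "in" : PP\S
  [3,4] "dog" : S\(PP/NP)

YES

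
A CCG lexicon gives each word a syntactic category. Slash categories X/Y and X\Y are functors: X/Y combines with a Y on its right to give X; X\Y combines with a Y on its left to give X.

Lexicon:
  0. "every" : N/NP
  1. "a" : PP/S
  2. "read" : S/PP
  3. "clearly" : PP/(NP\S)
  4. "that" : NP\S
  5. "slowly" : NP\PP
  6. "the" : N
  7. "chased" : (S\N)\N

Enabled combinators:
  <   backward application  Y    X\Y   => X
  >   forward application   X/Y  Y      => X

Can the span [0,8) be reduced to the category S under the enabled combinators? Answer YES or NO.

[0,8] S   <
  [0,6] N   >
    [0,1] "every" : N/NP
    [1,6] NP   <
      [1,5] PP   >
        [1,2] "a" : PP/S
        [2,5] S   >
          [2,3] "read" : S/PP
          [3,5] PP   >
            [3,4] "clearly" : PP/(NP\S)
            [4,5] "that" : NP\S
      [5,6] "slowly" : NP\PP
  [6,8] S\N   <
    [6,7] "the" : N
    [7,8] "chased" : (S\N)\N

YES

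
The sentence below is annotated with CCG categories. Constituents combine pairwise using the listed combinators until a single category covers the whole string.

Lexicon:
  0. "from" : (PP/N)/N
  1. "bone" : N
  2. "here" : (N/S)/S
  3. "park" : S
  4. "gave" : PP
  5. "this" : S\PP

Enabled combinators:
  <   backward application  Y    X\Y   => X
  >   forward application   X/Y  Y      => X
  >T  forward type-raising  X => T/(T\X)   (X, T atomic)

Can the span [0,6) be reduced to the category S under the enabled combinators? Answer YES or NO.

(PP/N)/N N (N/S)/S S PP S\PP
CKY chart[0,6] = {N/(N\PP), NP/(NP\PP), PP, PP/(PP\PP), S/(S\PP)}; S ∉ chart

NO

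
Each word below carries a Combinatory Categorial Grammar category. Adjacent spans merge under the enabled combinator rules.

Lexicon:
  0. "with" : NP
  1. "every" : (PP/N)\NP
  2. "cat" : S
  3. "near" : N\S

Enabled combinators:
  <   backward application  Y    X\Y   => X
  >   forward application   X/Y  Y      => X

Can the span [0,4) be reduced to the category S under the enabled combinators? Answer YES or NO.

NO

NP (PP/N)\NP S N\S
CKY chart[0,4] = {PP}; S ∉ chart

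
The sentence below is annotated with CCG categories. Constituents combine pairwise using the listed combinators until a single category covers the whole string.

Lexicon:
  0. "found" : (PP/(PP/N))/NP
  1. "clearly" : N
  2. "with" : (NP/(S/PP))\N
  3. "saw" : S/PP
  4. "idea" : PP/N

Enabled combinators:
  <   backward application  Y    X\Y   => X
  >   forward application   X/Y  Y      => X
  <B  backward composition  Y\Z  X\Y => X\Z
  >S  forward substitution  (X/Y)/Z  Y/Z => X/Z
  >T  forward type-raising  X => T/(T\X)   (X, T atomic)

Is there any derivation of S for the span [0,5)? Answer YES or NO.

NO

(PP/(PP/N))/NP N (NP/(S/PP))\N S/PP PP/N
CKY chart[0,5] = {N/(N\PP), NP/(NP\PP), PP, PP/(PP\PP), S/(S\PP)}; S ∉ chart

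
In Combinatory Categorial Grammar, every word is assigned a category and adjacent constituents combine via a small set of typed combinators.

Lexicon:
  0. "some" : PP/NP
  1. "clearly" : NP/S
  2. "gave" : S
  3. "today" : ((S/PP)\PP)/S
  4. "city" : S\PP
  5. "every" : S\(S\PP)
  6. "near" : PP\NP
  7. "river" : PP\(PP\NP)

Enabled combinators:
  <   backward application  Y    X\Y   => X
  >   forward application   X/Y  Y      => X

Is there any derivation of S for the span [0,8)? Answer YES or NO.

[0,8] S   >
  [0,6] S/PP   <
    [0,3] PP   >
      [0,1] "some" : PP/NP
      [1,3] NP   >
        [1,2] "clearly" : NP/S
        [2,3] "gave" : S
    [3,6] (S/PP)\PP   >
      [3,4] "today" : ((S/PP)\PP)/S
      [4,6] S   <
        [4,5] "city" : S\PP
        [5,6] "every" : S\(S\PP)
  [6,8] PP   <
    [6,7] "near" : PP\NP
    [7,8] "river" : PP\(PP\NP)

YES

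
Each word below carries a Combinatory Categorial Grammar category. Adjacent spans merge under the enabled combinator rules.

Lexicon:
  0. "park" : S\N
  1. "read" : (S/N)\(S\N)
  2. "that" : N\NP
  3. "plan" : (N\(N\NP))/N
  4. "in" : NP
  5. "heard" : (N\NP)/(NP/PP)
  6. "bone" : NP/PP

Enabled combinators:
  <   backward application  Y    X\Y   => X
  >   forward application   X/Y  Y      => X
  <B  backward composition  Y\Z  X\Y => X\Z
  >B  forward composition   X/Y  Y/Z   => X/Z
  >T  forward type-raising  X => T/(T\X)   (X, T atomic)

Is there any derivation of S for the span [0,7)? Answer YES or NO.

[0,7] S   >
  [0,2] S/N   <
    [0,1] "park" : S\N
    [1,2] "read" : (S/N)\(S\N)
  [2,7] N   <
    [2,3] "that" : N\NP
    [3,7] N\(N\NP)   >
      [3,4] "plan" : (N\(N\NP))/N
      [4,7] N   <
        [4,5] "in" : NP
        [5,7] N\NP   >
          [5,6] "heard" : (N\NP)/(NP/PP)
          [6,7] "bone" : NP/PP

YES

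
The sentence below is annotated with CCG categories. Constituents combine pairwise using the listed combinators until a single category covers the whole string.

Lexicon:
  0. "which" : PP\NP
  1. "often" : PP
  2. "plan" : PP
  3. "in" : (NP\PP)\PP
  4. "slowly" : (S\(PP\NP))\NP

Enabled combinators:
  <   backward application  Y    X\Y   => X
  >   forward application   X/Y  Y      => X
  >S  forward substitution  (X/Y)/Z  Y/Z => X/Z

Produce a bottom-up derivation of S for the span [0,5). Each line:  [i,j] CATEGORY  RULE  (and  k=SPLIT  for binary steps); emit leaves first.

[0,1] PP\NP  lex  "which"
[1,2] PP  lex  "often"
[2,3] PP  lex  "plan"
[3,4] (NP\PP)\PP  lex  "in"
[2,4] NP\PP  <  k=3
[1,4] NP  <  k=2
[4,5] (S\(PP\NP))\NP  lex  "slowly"
[1,5] S\(PP\NP)  <  k=4
[0,5] S  <  k=1

[0,5] S   <
  [0,1] "which" : PP\NP
  [1,5] S\(PP\NP)   <
    [1,4] NP   <
      [1,2] "often" : PP
      [2,4] NP\PP   <
        [2,3] "plan" : PP
        [3,4] "in" : (NP\PP)\PP
    [4,5] "slowly" : (S\(PP\NP))\NP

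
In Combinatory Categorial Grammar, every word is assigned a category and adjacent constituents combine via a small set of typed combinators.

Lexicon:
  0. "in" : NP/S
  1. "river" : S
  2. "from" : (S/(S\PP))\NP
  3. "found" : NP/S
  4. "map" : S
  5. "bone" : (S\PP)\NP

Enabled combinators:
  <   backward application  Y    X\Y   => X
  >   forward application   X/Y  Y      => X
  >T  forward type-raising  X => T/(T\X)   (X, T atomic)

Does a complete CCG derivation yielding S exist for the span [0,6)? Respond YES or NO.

[0,6] S   >
  [0,3] S/(S\PP)   <
    [0,2] NP   >
      [0,1] "in" : NP/S
      [1,2] "river" : S
    [2,3] "from" : (S/(S\PP))\NP
  [3,6] S\PP   <
    [3,5] NP   >
      [3,4] "found" : NP/S
      [4,5] "map" : S
    [5,6] "bone" : (S\PP)\NP

YES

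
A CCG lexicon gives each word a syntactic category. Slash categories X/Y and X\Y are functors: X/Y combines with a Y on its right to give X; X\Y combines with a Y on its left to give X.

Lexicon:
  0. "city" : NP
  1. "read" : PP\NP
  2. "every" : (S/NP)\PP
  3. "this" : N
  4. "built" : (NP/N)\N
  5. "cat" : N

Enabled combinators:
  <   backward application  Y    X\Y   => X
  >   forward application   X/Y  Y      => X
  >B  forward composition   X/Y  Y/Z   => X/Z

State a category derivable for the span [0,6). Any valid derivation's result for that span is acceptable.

[0,6] S   >
  [0,3] S/NP   <
    [0,2] PP   <
      [0,1] "city" : NP
      [1,2] "read" : PP\NP
    [2,3] "every" : (S/NP)\PP
  [3,6] NP   >
    [3,5] NP/N   <
      [3,4] "this" : N
      [4,5] "built" : (NP/N)\N
    [5,6] "cat" : N

S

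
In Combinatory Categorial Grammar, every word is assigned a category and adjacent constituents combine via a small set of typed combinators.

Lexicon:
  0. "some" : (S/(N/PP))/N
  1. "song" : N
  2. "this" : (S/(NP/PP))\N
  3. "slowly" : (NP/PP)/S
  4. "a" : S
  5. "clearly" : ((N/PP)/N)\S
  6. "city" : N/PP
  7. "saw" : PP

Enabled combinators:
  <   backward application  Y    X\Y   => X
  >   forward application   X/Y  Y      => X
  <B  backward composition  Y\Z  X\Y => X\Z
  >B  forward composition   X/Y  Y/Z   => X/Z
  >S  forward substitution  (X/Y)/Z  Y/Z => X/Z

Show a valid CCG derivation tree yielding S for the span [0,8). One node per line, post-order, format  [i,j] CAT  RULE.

[0,1] (S/(N/PP))/N  lex  "some"
[1,2] N  lex  "song"
[2,3] (S/(NP/PP))\N  lex  "this"
[1,3] S/(NP/PP)  <  k=2
[3,4] (NP/PP)/S  lex  "slowly"
[4,5] S  lex  "a"
[3,5] NP/PP  >  k=4
[1,5] S  >  k=3
[5,6] ((N/PP)/N)\S  lex  "clearly"
[1,6] (N/PP)/N  <  k=5
[0,6] S/N  >S  k=1
[6,7] N/PP  lex  "city"
[7,8] PP  lex  "saw"
[6,8] N  >  k=7
[0,8] S  >  k=6

[0,8] S   >
  [0,6] S/N   >S
    [0,1] "some" : (S/(N/PP))/N
    [1,6] (N/PP)/N   <
      [1,5] S   >
        [1,3] S/(NP/PP)   <
          [1,2] "song" : N
          [2,3] "this" : (S/(NP/PP))\N
        [3,5] NP/PP   >
          [3,4] "slowly" : (NP/PP)/S
          [4,5] "a" : S
      [5,6] "clearly" : ((N/PP)/N)\S
  [6,8] N   >
    [6,7] "city" : N/PP
    [7,8] "saw" : PP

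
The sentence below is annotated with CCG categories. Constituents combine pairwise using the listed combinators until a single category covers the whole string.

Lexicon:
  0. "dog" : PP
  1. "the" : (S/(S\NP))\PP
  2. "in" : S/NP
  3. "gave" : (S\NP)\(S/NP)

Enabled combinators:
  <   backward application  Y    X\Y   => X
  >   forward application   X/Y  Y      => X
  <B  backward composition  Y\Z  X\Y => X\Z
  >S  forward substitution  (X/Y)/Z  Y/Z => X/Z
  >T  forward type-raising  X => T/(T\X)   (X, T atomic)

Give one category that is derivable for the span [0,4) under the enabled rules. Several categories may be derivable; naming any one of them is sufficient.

[0,4] S   >
  [0,2] S/(S\NP)   <
    [0,1] "dog" : PP
    [1,2] "the" : (S/(S\NP))\PP
  [2,4] S\NP   <
    [2,3] "in" : S/NP
    [3,4] "gave" : (S\NP)\(S/NP)

S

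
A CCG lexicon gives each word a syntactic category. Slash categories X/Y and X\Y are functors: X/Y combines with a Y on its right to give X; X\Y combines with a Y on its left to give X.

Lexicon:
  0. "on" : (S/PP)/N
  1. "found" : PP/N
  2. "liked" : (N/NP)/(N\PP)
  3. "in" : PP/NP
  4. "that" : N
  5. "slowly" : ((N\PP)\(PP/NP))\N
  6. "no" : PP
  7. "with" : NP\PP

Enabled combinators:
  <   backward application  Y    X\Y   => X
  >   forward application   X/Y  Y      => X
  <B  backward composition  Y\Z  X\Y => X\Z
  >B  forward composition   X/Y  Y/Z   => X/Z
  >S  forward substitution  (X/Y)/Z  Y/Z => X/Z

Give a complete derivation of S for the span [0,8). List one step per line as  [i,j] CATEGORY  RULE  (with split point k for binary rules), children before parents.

[0,1] (S/PP)/N  lex  "on"
[1,2] PP/N  lex  "found"
[0,2] S/N  >S  k=1
[2,3] (N/NP)/(N\PP)  lex  "liked"
[3,4] PP/NP  lex  "in"
[4,5] N  lex  "that"
[5,6] ((N\PP)\(PP/NP))\N  lex  "slowly"
[4,6] (N\PP)\(PP/NP)  <  k=5
[3,6] N\PP  <  k=4
[2,6] N/NP  >  k=3
[6,7] PP  lex  "no"
[7,8] NP\PP  lex  "with"
[6,8] NP  <  k=7
[2,8] N  >  k=6
[0,8] S  >  k=2

[0,8] S   >
  [0,2] S/N   >S
    [0,1] "on" : (S/PP)/N
    [1,2] "found" : PP/N
  [2,8] N   >
    [2,6] N/NP   >
      [2,3] "liked" : (N/NP)/(N\PP)
      [3,6] N\PP   <
        [3,4] "in" : PP/NP
        [4,6] (N\PP)\(PP/NP)   <
          [4,5] "that" : N
          [5,6] "slowly" : ((N\PP)\(PP/NP))\N
    [6,8] NP   <
      [6,7] "no" : PP
      [7,8] "with" : NP\PP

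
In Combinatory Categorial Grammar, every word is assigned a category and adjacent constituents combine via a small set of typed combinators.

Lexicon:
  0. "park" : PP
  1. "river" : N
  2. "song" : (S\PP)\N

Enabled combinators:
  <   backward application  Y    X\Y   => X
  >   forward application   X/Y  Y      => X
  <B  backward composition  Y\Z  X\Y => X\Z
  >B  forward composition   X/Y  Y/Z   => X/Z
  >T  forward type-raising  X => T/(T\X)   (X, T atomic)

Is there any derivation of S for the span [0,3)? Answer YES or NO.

[0,3] S   >
  [0,1] S/(S\PP)   >T
    [0,1] "park" : PP
  [1,3] S\PP   <
    [1,2] "river" : N
    [2,3] "song" : (S\PP)\N

YES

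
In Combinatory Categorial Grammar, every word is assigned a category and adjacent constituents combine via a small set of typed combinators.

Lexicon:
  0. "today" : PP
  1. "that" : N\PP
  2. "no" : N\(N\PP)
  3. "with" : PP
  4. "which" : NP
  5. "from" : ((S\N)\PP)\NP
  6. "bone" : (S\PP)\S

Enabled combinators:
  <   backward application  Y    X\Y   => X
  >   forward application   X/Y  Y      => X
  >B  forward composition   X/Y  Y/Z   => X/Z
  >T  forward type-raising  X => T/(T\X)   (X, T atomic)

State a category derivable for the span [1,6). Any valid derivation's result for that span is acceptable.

[0,7] S   <
  [0,1] "today" : PP
  [1,7] S\PP   <
    [1,6] S   <
      [1,3] N   <
        [1,2] "that" : N\PP
        [2,3] "no" : N\(N\PP)
      [3,6] S\N   <
        [3,4] "with" : PP
        [4,6] (S\N)\PP   <
          [4,5] "which" : NP
          [5,6] "from" : ((S\N)\PP)\NP
    [6,7] "bone" : (S\PP)\S

S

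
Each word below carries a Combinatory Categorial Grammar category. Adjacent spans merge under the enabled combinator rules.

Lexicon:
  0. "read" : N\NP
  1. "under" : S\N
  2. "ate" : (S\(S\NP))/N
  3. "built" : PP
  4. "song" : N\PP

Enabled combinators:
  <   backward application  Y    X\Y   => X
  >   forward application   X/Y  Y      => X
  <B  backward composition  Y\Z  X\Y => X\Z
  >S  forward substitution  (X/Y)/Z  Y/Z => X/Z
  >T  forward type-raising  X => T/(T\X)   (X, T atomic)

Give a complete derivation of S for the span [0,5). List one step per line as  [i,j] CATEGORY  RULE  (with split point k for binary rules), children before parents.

[0,1] N\NP  lex  "read"
[1,2] S\N  lex  "under"
[0,2] S\NP  <B  k=1
[2,3] (S\(S\NP))/N  lex  "ate"
[3,4] PP  lex  "built"
[3,4] N/(N\PP)  >T
[4,5] N\PP  lex  "song"
[3,5] N  >  k=4
[2,5] S\(S\NP)  >  k=3
[0,5] S  <  k=2

[0,5] S   <
  [0,2] S\NP   <B
    [0,1] "read" : N\NP
    [1,2] "under" : S\N
  [2,5] S\(S\NP)   >
    [2,3] "ate" : (S\(S\NP))/N
    [3,5] N   >
      [3,4] N/(N\PP)   >T
        [3,4] "built" : PP
      [4,5] "song" : N\PP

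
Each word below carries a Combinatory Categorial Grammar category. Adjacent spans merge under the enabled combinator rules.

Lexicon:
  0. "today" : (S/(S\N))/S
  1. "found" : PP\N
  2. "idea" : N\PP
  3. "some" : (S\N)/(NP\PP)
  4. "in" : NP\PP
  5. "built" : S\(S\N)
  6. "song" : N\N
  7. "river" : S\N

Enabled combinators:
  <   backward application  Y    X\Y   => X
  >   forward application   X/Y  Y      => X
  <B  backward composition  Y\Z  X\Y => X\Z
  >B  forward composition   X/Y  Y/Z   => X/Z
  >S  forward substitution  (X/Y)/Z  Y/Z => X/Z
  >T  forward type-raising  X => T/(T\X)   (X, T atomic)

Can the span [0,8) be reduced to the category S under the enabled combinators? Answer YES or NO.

YES

[0,8] S   >
  [0,6] S/(S\N)   >
    [0,1] "today" : (S/(S\N))/S
    [1,6] S   <
      [1,5] S\N   <B
        [1,3] N\N   <B
          [1,2] "found" : PP\N
          [2,3] "idea" : N\PP
        [3,5] S\N   >
          [3,4] "some" : (S\N)/(NP\PP)
          [4,5] "in" : NP\PP
      [5,6] "built" : S\(S\N)
  [6,8] S\N   <B
    [6,7] "song" : N\N
    [7,8] "river" : S\N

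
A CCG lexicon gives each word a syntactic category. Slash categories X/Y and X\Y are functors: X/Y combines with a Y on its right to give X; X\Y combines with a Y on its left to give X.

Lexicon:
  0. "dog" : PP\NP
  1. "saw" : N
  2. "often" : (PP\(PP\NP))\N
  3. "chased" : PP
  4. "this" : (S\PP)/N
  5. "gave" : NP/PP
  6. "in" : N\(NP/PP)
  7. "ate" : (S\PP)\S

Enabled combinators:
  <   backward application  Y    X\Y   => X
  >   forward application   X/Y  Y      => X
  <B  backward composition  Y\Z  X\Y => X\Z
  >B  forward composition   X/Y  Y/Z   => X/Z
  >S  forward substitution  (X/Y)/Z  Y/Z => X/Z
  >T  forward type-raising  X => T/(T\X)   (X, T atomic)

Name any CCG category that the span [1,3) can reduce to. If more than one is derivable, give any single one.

PP\(PP\NP)

[0,8] S   <
  [0,3] PP   <
    [0,1] "dog" : PP\NP
    [1,3] PP\(PP\NP)   <
      [1,2] "saw" : N
      [2,3] "often" : (PP\(PP\NP))\N
  [3,8] S\PP   <
    [3,7] S   <
      [3,4] "chased" : PP
      [4,7] S\PP   >
        [4,5] "this" : (S\PP)/N
        [5,7] N   <
          [5,6] "gave" : NP/PP
          [6,7] "in" : N\(NP/PP)
    [7,8] "ate" : (S\PP)\S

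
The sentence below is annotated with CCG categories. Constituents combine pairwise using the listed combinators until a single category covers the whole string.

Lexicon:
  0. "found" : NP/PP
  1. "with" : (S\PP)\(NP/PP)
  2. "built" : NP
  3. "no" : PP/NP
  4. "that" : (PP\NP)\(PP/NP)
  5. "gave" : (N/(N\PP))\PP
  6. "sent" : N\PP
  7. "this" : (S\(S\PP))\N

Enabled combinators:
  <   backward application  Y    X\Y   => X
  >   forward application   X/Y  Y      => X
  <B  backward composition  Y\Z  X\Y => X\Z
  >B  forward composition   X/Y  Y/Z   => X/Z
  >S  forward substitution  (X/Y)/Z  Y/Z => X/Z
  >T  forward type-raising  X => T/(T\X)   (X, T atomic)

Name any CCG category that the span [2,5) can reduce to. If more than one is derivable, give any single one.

PP

[0,8] S   <
  [0,2] S\PP   <
    [0,1] "found" : NP/PP
    [1,2] "with" : (S\PP)\(NP/PP)
  [2,8] S\(S\PP)   <
    [2,7] N   >
      [2,6] N/(N\PP)   <
        [2,5] PP   >
          [2,3] PP/(PP\NP)   >T
            [2,3] "built" : NP
          [3,5] PP\NP   <
            [3,4] "no" : PP/NP
            [4,5] "that" : (PP\NP)\(PP/NP)
        [5,6] "gave" : (N/(N\PP))\PP
      [6,7] "sent" : N\PP
    [7,8] "this" : (S\(S\PP))\N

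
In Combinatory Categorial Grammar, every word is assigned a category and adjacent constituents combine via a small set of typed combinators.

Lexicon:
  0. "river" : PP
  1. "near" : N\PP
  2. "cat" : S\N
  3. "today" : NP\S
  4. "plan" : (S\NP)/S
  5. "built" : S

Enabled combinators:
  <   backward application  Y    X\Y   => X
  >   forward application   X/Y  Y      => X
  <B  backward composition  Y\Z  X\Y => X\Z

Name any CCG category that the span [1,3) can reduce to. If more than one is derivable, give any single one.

S\PP

[0,6] S   <
  [0,1] "river" : PP
  [1,6] S\PP   <B
    [1,3] S\PP   <B
      [1,2] "near" : N\PP
      [2,3] "cat" : S\N
    [3,6] S\S   <B
      [3,4] "today" : NP\S
      [4,6] S\NP   >
        [4,5] "plan" : (S\NP)/S
        [5,6] "built" : S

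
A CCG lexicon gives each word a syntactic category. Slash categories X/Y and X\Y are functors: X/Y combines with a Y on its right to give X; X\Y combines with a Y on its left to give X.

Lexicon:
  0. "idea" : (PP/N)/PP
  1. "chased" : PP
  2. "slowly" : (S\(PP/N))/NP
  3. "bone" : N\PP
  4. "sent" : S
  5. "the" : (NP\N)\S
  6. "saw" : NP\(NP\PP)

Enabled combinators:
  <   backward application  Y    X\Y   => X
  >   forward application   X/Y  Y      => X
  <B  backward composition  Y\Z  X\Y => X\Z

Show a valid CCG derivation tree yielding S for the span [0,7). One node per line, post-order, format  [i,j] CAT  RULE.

[0,1] (PP/N)/PP  lex  "idea"
[1,2] PP  lex  "chased"
[0,2] PP/N  >  k=1
[2,3] (S\(PP/N))/NP  lex  "slowly"
[3,4] N\PP  lex  "bone"
[4,5] S  lex  "sent"
[5,6] (NP\N)\S  lex  "the"
[4,6] NP\N  <  k=5
[3,6] NP\PP  <B  k=4
[6,7] NP\(NP\PP)  lex  "saw"
[3,7] NP  <  k=6
[2,7] S\(PP/N)  >  k=3
[0,7] S  <  k=2

[0,7] S   <
  [0,2] PP/N   >
    [0,1] "idea" : (PP/N)/PP
    [1,2] "chased" : PP
  [2,7] S\(PP/N)   >
    [2,3] "slowly" : (S\(PP/N))/NP
    [3,7] NP   <
      [3,6] NP\PP   <B
        [3,4] "bone" : N\PP
        [4,6] NP\N   <
          [4,5] "sent" : S
          [5,6] "the" : (NP\N)\S
      [6,7] "saw" : NP\(NP\PP)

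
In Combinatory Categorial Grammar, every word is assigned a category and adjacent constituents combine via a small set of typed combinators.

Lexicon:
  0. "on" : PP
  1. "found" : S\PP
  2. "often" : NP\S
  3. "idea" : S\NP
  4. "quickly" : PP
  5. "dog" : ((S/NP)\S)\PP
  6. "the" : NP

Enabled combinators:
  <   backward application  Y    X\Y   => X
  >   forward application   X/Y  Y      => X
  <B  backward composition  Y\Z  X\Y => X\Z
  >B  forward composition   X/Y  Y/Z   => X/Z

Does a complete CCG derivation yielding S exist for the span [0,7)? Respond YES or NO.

YES

[0,7] S   >
  [0,6] S/NP   <
    [0,4] S   <
      [0,3] NP   <
        [0,2] S   <
          [0,1] "on" : PP
          [1,2] "found" : S\PP
        [2,3] "often" : NP\S
      [3,4] "idea" : S\NP
    [4,6] (S/NP)\S   <
      [4,5] "quickly" : PP
      [5,6] "dog" : ((S/NP)\S)\PP
  [6,7] "the" : NP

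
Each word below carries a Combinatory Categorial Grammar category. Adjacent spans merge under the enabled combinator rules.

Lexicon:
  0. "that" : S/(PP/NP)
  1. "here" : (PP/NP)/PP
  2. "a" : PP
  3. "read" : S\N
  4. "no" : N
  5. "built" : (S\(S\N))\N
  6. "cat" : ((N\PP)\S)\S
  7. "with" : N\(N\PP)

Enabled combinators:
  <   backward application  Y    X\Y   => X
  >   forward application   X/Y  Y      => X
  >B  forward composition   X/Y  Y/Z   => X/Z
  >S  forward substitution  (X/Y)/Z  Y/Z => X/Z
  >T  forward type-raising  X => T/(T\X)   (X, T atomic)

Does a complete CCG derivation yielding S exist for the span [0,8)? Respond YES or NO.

NO

S/(PP/NP) (PP/NP)/PP PP S\N N (S\(S\N))\N ((N\PP)\S)\S N\(N\PP)
CKY chart[0,8] = {N, N/(N\N), NP/(NP\N), PP/(PP\N), S/(S\N)}; S ∉ chart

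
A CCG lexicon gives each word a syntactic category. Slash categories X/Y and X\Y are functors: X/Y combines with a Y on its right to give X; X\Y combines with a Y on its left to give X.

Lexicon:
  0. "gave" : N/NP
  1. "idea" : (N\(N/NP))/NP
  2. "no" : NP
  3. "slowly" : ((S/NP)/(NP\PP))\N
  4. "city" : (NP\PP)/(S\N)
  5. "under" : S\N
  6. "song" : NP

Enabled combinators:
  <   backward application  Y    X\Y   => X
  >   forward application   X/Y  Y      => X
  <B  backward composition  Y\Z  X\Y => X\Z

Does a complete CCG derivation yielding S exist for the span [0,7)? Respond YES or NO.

YES

[0,7] S   >
  [0,6] S/NP   >
    [0,4] (S/NP)/(NP\PP)   <
      [0,3] N   <
        [0,1] "gave" : N/NP
        [1,3] N\(N/NP)   >
          [1,2] "idea" : (N\(N/NP))/NP
          [2,3] "no" : NP
      [3,4] "slowly" : ((S/NP)/(NP\PP))\N
    [4,6] NP\PP   >
      [4,5] "city" : (NP\PP)/(S\N)
      [5,6] "under" : S\N
  [6,7] "song" : NP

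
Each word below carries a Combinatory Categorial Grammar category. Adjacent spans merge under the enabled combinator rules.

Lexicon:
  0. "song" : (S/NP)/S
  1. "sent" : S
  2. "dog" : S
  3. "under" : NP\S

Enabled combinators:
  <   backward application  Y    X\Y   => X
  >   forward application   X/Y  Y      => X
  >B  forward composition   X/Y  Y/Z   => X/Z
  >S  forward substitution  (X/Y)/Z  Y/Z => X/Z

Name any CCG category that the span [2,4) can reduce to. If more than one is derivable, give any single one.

NP

[0,4] S   >
  [0,2] S/NP   >
    [0,1] "song" : (S/NP)/S
    [1,2] "sent" : S
  [2,4] NP   <
    [2,3] "dog" : S
    [3,4] "under" : NP\S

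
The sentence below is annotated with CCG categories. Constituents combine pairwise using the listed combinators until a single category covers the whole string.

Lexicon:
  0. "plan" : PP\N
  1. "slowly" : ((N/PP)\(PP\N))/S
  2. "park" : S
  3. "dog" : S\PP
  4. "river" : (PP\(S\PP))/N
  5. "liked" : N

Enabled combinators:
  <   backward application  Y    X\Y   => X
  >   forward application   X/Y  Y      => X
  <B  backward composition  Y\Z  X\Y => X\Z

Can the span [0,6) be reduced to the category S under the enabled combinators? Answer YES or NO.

NO

PP\N ((N/PP)\(PP\N))/S S S\PP (PP\(S\PP))/N N
CKY chart[0,6] = {N}; S ∉ chart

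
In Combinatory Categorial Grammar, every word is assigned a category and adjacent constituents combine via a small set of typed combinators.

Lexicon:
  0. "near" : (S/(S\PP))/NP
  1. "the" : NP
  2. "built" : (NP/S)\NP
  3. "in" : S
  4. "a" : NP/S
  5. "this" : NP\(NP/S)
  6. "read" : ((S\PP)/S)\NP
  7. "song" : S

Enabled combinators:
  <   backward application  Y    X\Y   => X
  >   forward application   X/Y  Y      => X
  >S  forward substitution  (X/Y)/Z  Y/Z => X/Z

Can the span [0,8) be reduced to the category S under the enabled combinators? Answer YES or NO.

[0,8] S   >
  [0,4] S/(S\PP)   >
    [0,1] "near" : (S/(S\PP))/NP
    [1,4] NP   >
      [1,3] NP/S   <
        [1,2] "the" : NP
        [2,3] "built" : (NP/S)\NP
      [3,4] "in" : S
  [4,8] S\PP   >
    [4,7] (S\PP)/S   <
      [4,6] NP   <
        [4,5] "a" : NP/S
        [5,6] "this" : NP\(NP/S)
      [6,7] "read" : ((S\PP)/S)\NP
    [7,8] "song" : S

YES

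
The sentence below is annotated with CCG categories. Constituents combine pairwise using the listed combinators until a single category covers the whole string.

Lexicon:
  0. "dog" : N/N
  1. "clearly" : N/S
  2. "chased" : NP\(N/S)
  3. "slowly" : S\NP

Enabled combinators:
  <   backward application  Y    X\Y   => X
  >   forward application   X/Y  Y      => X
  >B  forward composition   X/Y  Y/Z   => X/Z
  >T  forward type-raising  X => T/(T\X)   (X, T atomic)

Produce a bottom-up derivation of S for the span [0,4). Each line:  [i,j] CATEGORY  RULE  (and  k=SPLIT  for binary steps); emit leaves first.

[0,1] N/N  lex  "dog"
[1,2] N/S  lex  "clearly"
[0,2] N/S  >B  k=1
[2,3] NP\(N/S)  lex  "chased"
[0,3] NP  <  k=2
[3,4] S\NP  lex  "slowly"
[0,4] S  <  k=3

[0,4] S   <
  [0,3] NP   <
    [0,2] N/S   >B
      [0,1] "dog" : N/N
      [1,2] "clearly" : N/S
    [2,3] "chased" : NP\(N/S)
  [3,4] "slowly" : S\NP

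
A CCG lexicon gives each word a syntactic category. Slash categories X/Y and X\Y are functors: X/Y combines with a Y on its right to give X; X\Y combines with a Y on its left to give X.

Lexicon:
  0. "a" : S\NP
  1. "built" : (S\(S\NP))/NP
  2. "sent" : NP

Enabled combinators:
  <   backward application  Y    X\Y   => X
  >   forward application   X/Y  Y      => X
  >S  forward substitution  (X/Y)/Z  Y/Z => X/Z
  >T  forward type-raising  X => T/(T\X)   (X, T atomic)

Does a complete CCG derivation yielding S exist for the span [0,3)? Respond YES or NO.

YES

[0,3] S   <
  [0,1] "a" : S\NP
  [1,3] S\(S\NP)   >
    [1,2] "built" : (S\(S\NP))/NP
    [2,3] "sent" : NP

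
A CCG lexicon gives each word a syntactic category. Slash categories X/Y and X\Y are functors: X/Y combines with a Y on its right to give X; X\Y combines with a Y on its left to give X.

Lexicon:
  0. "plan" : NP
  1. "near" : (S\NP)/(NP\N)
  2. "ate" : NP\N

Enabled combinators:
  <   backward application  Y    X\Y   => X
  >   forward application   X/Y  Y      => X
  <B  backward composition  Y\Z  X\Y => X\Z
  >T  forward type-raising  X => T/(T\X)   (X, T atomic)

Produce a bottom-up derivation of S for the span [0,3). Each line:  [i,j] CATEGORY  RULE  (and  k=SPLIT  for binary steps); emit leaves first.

[0,1] NP  lex  "plan"
[1,2] (S\NP)/(NP\N)  lex  "near"
[2,3] NP\N  lex  "ate"
[1,3] S\NP  >  k=2
[0,3] S  <  k=1

[0,3] S   <
  [0,1] "plan" : NP
  [1,3] S\NP   >
    [1,2] "near" : (S\NP)/(NP\N)
    [2,3] "ate" : NP\N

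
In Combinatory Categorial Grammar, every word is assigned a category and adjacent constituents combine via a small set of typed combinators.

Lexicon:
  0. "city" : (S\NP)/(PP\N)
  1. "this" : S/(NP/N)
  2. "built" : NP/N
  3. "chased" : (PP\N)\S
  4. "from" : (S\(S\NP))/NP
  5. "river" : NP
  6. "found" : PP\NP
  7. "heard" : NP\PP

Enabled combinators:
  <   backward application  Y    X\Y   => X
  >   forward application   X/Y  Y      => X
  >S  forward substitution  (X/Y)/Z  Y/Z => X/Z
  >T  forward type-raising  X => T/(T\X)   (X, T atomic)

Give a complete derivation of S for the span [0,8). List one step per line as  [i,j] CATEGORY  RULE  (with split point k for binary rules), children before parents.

[0,1] (S\NP)/(PP\N)  lex  "city"
[1,2] S/(NP/N)  lex  "this"
[2,3] NP/N  lex  "built"
[1,3] S  >  k=2
[3,4] (PP\N)\S  lex  "chased"
[1,4] PP\N  <  k=3
[0,4] S\NP  >  k=1
[4,5] (S\(S\NP))/NP  lex  "from"
[5,6] NP  lex  "river"
[6,7] PP\NP  lex  "found"
[5,7] PP  <  k=6
[7,8] NP\PP  lex  "heard"
[5,8] NP  <  k=7
[4,8] S\(S\NP)  >  k=5
[0,8] S  <  k=4

[0,8] S   <
  [0,4] S\NP   >
    [0,1] "city" : (S\NP)/(PP\N)
    [1,4] PP\N   <
      [1,3] S   >
        [1,2] "this" : S/(NP/N)
        [2,3] "built" : NP/N
      [3,4] "chased" : (PP\N)\S
  [4,8] S\(S\NP)   >
    [4,5] "from" : (S\(S\NP))/NP
    [5,8] NP   <
      [5,7] PP   <
        [5,6] "river" : NP
        [6,7] "found" : PP\NP
      [7,8] "heard" : NP\PP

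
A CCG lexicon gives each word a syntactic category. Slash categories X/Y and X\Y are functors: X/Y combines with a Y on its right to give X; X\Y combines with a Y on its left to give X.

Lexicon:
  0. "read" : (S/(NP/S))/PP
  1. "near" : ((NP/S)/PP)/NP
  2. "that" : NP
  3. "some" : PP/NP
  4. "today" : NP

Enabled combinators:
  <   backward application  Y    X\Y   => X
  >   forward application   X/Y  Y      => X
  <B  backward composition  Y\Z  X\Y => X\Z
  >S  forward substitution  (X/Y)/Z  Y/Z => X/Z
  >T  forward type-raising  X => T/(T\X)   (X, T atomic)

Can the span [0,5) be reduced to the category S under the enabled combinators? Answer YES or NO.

[0,5] S   >
  [0,3] S/PP   >S
    [0,1] "read" : (S/(NP/S))/PP
    [1,3] (NP/S)/PP   >
      [1,2] "near" : ((NP/S)/PP)/NP
      [2,3] "that" : NP
  [3,5] PP   >
    [3,4] "some" : PP/NP
    [4,5] "today" : NP

YES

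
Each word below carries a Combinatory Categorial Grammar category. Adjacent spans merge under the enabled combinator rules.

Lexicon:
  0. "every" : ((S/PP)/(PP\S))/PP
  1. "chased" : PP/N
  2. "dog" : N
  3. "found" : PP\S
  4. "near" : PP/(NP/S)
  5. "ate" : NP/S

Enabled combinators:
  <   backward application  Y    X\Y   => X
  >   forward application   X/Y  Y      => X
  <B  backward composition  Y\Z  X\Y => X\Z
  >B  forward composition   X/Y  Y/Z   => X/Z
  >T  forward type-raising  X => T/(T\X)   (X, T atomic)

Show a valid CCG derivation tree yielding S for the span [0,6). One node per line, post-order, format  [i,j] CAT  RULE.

[0,1] ((S/PP)/(PP\S))/PP  lex  "every"
[1,2] PP/N  lex  "chased"
[2,3] N  lex  "dog"
[1,3] PP  >  k=2
[0,3] (S/PP)/(PP\S)  >  k=1
[3,4] PP\S  lex  "found"
[0,4] S/PP  >  k=3
[4,5] PP/(NP/S)  lex  "near"
[5,6] NP/S  lex  "ate"
[4,6] PP  >  k=5
[0,6] S  >  k=4

[0,6] S   >
  [0,4] S/PP   >
    [0,3] (S/PP)/(PP\S)   >
      [0,1] "every" : ((S/PP)/(PP\S))/PP
      [1,3] PP   >
        [1,2] "chased" : PP/N
        [2,3] "dog" : N
    [3,4] "found" : PP\S
  [4,6] PP   >
    [4,5] "near" : PP/(NP/S)
    [5,6] "ate" : NP/S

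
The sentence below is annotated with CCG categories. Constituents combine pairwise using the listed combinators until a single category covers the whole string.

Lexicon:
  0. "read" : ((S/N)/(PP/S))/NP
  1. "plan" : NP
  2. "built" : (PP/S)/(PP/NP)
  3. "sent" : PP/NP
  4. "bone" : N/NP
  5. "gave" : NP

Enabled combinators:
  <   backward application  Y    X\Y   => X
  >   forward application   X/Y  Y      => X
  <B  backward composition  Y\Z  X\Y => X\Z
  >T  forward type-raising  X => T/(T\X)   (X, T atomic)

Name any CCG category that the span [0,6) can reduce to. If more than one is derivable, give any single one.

S

[0,6] S   >
  [0,4] S/N   >
    [0,2] (S/N)/(PP/S)   >
      [0,1] "read" : ((S/N)/(PP/S))/NP
      [1,2] "plan" : NP
    [2,4] PP/S   >
      [2,3] "built" : (PP/S)/(PP/NP)
      [3,4] "sent" : PP/NP
  [4,6] N   >
    [4,5] "bone" : N/NP
    [5,6] "gave" : NP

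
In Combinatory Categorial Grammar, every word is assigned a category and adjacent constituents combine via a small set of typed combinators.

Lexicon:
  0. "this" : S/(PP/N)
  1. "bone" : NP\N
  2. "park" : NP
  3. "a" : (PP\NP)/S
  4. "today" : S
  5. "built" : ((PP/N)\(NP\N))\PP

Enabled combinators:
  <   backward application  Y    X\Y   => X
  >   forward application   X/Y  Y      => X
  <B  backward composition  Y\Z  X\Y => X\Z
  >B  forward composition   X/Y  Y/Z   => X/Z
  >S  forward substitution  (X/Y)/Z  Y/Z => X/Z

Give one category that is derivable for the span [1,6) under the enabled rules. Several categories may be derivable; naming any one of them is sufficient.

PP/N

[0,6] S   >
  [0,1] "this" : S/(PP/N)
  [1,6] PP/N   <
    [1,2] "bone" : NP\N
    [2,6] (PP/N)\(NP\N)   <
      [2,5] PP   <
        [2,3] "park" : NP
        [3,5] PP\NP   >
          [3,4] "a" : (PP\NP)/S
          [4,5] "today" : S
      [5,6] "built" : ((PP/N)\(NP\N))\PP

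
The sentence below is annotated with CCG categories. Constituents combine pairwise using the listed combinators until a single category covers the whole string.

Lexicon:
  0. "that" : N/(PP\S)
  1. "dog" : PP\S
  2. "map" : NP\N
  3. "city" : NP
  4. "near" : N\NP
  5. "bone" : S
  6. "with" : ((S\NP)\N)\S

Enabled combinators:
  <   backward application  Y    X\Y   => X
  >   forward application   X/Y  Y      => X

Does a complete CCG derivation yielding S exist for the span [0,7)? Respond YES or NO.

[0,7] S   <
  [0,3] NP   <
    [0,2] N   >
      [0,1] "that" : N/(PP\S)
      [1,2] "dog" : PP\S
    [2,3] "map" : NP\N
  [3,7] S\NP   <
    [3,5] N   <
      [3,4] "city" : NP
      [4,5] "near" : N\NP
    [5,7] (S\NP)\N   <
      [5,6] "bone" : S
      [6,7] "with" : ((S\NP)\N)\S

YES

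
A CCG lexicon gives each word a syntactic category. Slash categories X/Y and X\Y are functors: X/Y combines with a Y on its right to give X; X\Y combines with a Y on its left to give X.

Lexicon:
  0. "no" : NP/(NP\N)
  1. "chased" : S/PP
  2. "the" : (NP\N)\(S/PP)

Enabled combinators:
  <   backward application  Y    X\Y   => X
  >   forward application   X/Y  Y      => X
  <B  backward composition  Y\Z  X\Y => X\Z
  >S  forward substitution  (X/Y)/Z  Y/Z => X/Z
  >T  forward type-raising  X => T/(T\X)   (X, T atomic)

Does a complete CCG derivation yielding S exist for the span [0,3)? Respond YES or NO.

NP/(NP\N) S/PP (NP\N)\(S/PP)
CKY chart[0,3] = {N/(N\NP), NP, NP/(NP\NP), PP/(PP\NP), S/(S\NP)}; S ∉ chart

NO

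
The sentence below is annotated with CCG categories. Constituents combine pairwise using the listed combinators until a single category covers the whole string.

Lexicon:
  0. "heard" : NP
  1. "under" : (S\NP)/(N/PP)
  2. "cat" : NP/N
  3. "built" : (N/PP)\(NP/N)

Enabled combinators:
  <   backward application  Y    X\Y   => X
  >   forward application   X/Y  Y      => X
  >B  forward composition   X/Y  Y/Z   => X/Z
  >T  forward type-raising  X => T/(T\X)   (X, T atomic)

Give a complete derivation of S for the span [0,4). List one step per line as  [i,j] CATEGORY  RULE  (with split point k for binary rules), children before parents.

[0,4] S   >
  [0,1] S/(S\NP)   >T
    [0,1] "heard" : NP
  [1,4] S\NP   >
    [1,2] "under" : (S\NP)/(N/PP)
    [2,4] N/PP   <
      [2,3] "cat" : NP/N
      [3,4] "built" : (N/PP)\(NP/N)

[0,1] NP  lex  "heard"
[0,1] S/(S\NP)  >T
[1,2] (S\NP)/(N/PP)  lex  "under"
[2,3] NP/N  lex  "cat"
[3,4] (N/PP)\(NP/N)  lex  "built"
[2,4] N/PP  <  k=3
[1,4] S\NP  >  k=2
[0,4] S  >  k=1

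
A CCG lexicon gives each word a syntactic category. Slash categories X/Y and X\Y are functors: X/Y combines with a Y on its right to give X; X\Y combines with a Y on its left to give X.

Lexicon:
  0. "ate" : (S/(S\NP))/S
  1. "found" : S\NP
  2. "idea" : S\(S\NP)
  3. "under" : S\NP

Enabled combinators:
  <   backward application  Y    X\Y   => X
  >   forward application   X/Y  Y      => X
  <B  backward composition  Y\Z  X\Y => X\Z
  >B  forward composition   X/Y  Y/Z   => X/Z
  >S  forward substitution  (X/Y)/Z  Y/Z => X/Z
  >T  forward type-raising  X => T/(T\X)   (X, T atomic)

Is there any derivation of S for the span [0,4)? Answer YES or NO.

YES

[0,4] S   >
  [0,3] S/(S\NP)   >
    [0,1] "ate" : (S/(S\NP))/S
    [1,3] S   <
      [1,2] "found" : S\NP
      [2,3] "idea" : S\(S\NP)
  [3,4] "under" : S\NP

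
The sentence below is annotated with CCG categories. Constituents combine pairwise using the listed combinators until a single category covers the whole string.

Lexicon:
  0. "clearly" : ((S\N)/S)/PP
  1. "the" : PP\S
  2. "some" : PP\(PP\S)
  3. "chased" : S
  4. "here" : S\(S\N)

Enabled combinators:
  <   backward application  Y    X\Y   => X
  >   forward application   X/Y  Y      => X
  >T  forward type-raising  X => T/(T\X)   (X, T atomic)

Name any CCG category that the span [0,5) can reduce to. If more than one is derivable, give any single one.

[0,5] S   <
  [0,4] S\N   >
    [0,3] (S\N)/S   >
      [0,1] "clearly" : ((S\N)/S)/PP
      [1,3] PP   <
        [1,2] "the" : PP\S
        [2,3] "some" : PP\(PP\S)
    [3,4] "chased" : S
  [4,5] "here" : S\(S\N)

S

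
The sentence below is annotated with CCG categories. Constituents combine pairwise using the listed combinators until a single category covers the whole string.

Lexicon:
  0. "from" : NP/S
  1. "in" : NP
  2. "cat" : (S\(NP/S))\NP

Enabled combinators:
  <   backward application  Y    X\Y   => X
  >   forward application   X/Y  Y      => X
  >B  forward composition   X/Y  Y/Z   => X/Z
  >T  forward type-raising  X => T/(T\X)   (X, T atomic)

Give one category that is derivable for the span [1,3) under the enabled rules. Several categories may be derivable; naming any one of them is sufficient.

[0,3] S   <
  [0,1] "from" : NP/S
  [1,3] S\(NP/S)   <
    [1,2] "in" : NP
    [2,3] "cat" : (S\(NP/S))\NP

S\(NP/S)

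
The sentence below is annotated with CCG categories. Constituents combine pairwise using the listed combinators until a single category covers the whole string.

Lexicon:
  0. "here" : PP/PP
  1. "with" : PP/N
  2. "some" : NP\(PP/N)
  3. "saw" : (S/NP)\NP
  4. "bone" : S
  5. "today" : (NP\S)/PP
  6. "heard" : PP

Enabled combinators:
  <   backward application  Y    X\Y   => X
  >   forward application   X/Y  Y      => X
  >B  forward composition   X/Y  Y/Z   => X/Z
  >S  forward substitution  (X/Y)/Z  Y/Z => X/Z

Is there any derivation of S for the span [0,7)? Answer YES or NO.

YES

[0,7] S   >
  [0,4] S/NP   <
    [0,3] NP   <
      [0,2] PP/N   >B
        [0,1] "here" : PP/PP
        [1,2] "with" : PP/N
      [2,3] "some" : NP\(PP/N)
    [3,4] "saw" : (S/NP)\NP
  [4,7] NP   <
    [4,5] "bone" : S
    [5,7] NP\S   >
      [5,6] "today" : (NP\S)/PP
      [6,7] "heard" : PP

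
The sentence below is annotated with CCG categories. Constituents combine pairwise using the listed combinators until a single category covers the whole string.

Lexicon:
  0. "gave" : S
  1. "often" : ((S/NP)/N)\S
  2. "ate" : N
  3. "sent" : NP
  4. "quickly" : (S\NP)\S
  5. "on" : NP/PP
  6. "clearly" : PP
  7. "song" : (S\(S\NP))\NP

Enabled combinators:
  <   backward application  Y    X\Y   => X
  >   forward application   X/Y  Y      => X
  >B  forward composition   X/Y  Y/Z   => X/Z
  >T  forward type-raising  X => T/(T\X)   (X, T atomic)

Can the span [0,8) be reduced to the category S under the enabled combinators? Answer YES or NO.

[0,8] S   <
  [0,5] S\NP   <
    [0,4] S   >
      [0,3] S/NP   >
        [0,2] (S/NP)/N   <
          [0,1] "gave" : S
          [1,2] "often" : ((S/NP)/N)\S
        [2,3] "ate" : N
      [3,4] "sent" : NP
    [4,5] "quickly" : (S\NP)\S
  [5,8] S\(S\NP)   <
    [5,7] NP   >
      [5,6] "on" : NP/PP
      [6,7] "clearly" : PP
    [7,8] "song" : (S\(S\NP))\NP

YES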